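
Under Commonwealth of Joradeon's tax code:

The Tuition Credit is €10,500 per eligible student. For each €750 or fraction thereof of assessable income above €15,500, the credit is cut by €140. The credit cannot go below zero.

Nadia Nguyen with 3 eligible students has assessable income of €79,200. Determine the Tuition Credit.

Tuition Credit: base = 3 × €10,500 = €31,500. income exceeds €15,500 by €63,700, which is 85 full-or-partial €750 increments; reduction = 85 × €140 = €11,900, leaving €19,600.

€19,600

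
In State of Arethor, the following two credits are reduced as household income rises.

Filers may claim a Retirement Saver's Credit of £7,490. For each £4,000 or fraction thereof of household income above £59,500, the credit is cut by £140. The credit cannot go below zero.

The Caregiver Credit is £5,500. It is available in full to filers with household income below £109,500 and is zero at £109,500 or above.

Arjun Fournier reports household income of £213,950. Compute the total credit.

Retirement Saver's Credit: income exceeds £59,500 by £154,450, which is 39 full-or-partial £4,000 increments; reduction = 39 × £140 = £5,460, leaving £2,030.
Caregiver Credit: £213,950 meets or exceeds the £109,500 cutoff, so the credit is £0.
Total: £2,030 + £0 = £2,030.

£2,030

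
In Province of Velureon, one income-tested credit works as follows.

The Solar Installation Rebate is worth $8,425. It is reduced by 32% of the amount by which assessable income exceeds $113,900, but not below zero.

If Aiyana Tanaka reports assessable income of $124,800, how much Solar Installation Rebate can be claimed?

Solar Installation Rebate: 32% of the $10,900 excess over $113,900 is $3,488; credit = $8,425 − $3,488 = $4,937.

$4,937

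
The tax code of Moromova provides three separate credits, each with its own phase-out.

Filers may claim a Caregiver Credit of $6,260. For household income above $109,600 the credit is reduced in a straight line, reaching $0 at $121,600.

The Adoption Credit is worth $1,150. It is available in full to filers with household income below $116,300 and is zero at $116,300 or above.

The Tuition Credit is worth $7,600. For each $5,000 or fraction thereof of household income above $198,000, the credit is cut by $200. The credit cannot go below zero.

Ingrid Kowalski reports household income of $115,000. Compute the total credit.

Caregiver Credit: $115,000 is $5,400 into a $12,000 phase-out range, leaving 6,600/12,000 of the credit: $6,260 × 6,600/12,000 = $3,443.
Adoption Credit: $115,000 is below the $116,300 cutoff, so the full $1,150 applies.
Tuition Credit: $115,000 is at or below the $198,000 threshold, so the full $7,600 applies.
Total: $3,443 + $1,150 + $7,600 = $12,193.

$12,193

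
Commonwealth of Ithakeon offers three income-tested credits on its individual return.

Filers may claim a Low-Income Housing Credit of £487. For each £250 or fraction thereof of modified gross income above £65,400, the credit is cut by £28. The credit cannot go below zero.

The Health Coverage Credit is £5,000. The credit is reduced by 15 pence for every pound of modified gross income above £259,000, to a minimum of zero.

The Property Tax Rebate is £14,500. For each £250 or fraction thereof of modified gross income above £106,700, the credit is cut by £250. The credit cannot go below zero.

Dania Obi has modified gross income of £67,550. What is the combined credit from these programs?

Low-Income Housing Credit: income exceeds £65,400 by £2,150, which is 9 full-or-partial £250 increments; reduction = 9 × £28 = £252, leaving £235.
Health Coverage Credit: £67,550 is at or below the £259,000 threshold, so the full £5,000 applies.
Property Tax Rebate: £67,550 is at or below the £106,700 threshold, so the full £14,500 applies.
Total: £235 + £5,000 + £14,500 = £19,735.

£19,735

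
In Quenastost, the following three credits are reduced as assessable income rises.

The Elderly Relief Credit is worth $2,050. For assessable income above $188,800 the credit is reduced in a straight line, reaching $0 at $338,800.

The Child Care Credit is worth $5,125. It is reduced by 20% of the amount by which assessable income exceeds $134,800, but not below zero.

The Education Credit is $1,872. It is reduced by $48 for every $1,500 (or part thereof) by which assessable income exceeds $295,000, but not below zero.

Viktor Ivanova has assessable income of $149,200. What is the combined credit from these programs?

Elderly Relief Credit: $149,200 is at or below the $188,800 threshold, so the full $2,050 applies.
Child Care Credit: 20% of the $14,400 excess over $134,800 is $2,880; credit = $5,125 − $2,880 = $2,245.
Education Credit: $149,200 is at or below the $295,000 threshold, so the full $1,872 applies.
Total: $2,050 + $2,245 + $1,872 = $6,167.

$6,167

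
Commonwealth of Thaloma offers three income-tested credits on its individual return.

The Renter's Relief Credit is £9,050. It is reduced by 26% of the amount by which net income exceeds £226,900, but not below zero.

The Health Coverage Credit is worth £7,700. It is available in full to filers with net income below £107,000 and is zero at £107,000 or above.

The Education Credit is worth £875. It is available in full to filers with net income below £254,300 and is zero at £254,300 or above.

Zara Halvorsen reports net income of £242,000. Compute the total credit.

Renter's Relief Credit: 26% of the £15,100 excess over £226,900 is £3,926; credit = £9,050 − £3,926 = £5,124.
Health Coverage Credit: £242,000 meets or exceeds the £107,000 cutoff, so the credit is £0.
Education Credit: £242,000 is below the £254,300 cutoff, so the full £875 applies.
Total: £5,124 + £0 + £875 = £5,999.

£5,999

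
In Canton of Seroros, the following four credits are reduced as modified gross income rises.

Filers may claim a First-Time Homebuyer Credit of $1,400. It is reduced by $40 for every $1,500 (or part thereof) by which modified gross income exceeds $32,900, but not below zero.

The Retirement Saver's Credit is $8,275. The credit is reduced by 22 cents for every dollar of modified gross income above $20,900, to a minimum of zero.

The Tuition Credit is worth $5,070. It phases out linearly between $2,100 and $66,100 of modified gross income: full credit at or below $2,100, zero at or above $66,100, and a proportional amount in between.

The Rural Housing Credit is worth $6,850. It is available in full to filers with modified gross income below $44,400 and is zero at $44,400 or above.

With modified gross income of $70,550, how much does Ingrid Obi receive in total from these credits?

First-Time Homebuyer Credit: income exceeds $32,900 by $37,650, which is 26 full-or-partial $1,500 increments; reduction = 26 × $40 = $1,040, leaving $360.
Retirement Saver's Credit: 22% of the $49,650 excess over $20,900 is $10,923 ≥ base, so the credit is $0.
Tuition Credit: $70,550 is at or above $66,100, so the credit is $0.
Rural Housing Credit: $70,550 meets or exceeds the $44,400 cutoff, so the credit is $0.
Total: $360 + $0 + $0 + $0 = $360.

$360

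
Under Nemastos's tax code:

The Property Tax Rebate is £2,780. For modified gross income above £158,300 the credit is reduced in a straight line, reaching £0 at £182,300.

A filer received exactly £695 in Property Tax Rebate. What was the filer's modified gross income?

£695 is 695/2,780 of the full £2,780, so 2,085/2,780 of the £24,000 range has been used: income = £158,300 + £24,000 × 2,085/2,780 = £176,300.

£176,300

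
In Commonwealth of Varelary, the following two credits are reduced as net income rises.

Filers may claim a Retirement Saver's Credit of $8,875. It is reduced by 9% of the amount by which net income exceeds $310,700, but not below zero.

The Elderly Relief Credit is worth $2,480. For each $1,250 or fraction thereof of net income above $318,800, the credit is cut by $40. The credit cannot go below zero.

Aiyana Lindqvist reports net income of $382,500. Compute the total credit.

Retirement Saver's Credit: 9% of the $71,800 excess over $310,700 is $6,462; credit = $8,875 − $6,462 = $2,413.
Elderly Relief Credit: income exceeds $318,800 by $63,700, which is 51 full-or-partial $1,250 increments; reduction = 51 × $40 = $2,040, leaving $440.
Total: $2,413 + $440 = $2,853.

$2,853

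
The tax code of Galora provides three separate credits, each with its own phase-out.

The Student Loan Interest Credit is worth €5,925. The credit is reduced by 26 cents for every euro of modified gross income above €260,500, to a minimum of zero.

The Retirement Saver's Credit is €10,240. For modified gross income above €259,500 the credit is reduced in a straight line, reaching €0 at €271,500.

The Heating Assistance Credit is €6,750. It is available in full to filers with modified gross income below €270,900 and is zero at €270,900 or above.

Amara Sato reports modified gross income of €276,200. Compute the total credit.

Student Loan Interest Credit: 26% of the €15,700 excess over €260,500 is €4,082; credit = €5,925 − €4,082 = €1,843.
Retirement Saver's Credit: €276,200 is at or above €271,500, so the credit is €0.
Heating Assistance Credit: €276,200 meets or exceeds the €270,900 cutoff, so the credit is €0.
Total: €1,843 + €0 + €0 = €1,843.

€1,843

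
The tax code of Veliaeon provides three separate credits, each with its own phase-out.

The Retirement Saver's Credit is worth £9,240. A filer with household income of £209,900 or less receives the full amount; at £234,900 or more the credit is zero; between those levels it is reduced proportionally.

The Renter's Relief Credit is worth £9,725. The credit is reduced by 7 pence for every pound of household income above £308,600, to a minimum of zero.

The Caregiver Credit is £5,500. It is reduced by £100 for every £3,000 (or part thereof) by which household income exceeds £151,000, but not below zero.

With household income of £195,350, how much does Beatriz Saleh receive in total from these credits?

Retirement Saver's Credit: £195,350 is at or below the £209,900 threshold, so the full £9,240 applies.
Renter's Relief Credit: £195,350 is at or below the £308,600 threshold, so the full £9,725 applies.
Caregiver Credit: income exceeds £151,000 by £44,350, which is 15 full-or-partial £3,000 increments; reduction = 15 × £100 = £1,500, leaving £4,000.
Total: £9,240 + £9,725 + £4,000 = £22,965.

£22,965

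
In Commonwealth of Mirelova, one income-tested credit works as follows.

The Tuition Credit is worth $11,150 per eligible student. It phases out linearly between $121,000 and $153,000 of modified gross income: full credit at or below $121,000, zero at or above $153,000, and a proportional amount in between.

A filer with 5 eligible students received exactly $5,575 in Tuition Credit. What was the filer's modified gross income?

Full credit = 5 × $11,150 = $55,750.
$5,575 is 5,575/55,750 of the full $55,750, so 50,175/55,750 of the $32,000 range has been used: income = $121,000 + $32,000 × 50,175/55,750 = $149,800.

$149,800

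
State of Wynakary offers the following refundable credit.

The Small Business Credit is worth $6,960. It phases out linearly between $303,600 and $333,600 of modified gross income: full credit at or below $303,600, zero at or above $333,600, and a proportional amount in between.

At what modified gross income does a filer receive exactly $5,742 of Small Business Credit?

$5,742 is 5,742/6,960 of the full $6,960, so 1,218/6,960 of the $30,000 range has been used: income = $303,600 + $30,000 × 1,218/6,960 = $308,850.

$308,850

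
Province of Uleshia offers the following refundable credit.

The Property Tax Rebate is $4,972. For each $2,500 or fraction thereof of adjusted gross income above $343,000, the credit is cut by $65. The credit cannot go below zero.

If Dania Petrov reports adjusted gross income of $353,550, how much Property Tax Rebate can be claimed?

$4,647

Property Tax Rebate: income exceeds $343,000 by $10,550, which is 5 full-or-partial $2,500 increments; reduction = 5 × $65 = $325, leaving $4,647.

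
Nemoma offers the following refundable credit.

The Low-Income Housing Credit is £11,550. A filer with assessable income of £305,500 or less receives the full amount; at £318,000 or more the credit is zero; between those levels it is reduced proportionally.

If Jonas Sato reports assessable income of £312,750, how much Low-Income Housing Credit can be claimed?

£4,851

Low-Income Housing Credit: £312,750 is £7,250 into a £12,500 phase-out range, leaving 5,250/12,500 of the credit: £11,550 × 5,250/12,500 = £4,851.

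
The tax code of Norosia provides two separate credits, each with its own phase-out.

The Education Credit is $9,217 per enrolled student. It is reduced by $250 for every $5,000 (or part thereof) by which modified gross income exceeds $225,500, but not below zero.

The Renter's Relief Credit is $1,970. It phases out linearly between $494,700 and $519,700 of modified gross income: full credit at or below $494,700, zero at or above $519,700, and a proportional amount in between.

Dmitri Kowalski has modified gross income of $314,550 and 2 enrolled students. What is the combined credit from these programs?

Education Credit: base = 2 × $9,217 = $18,434. income exceeds $225,500 by $89,050, which is 18 full-or-partial $5,000 increments; reduction = 18 × $250 = $4,500, leaving $13,934.
Renter's Relief Credit: $314,550 is at or below the $494,700 threshold, so the full $1,970 applies.
Total: $13,934 + $1,970 = $15,904.

$15,904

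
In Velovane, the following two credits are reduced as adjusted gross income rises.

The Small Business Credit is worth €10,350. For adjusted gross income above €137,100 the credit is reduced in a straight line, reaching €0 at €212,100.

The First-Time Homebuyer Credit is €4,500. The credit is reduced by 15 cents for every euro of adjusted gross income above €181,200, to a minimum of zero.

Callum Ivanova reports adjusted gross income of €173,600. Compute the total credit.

€9,813

Small Business Credit: €173,600 is €36,500 into a €75,000 phase-out range, leaving 38,500/75,000 of the credit: €10,350 × 38,500/75,000 = €5,313.
First-Time Homebuyer Credit: €173,600 is at or below the €181,200 threshold, so the full €4,500 applies.
Total: €5,313 + €4,500 = €9,813.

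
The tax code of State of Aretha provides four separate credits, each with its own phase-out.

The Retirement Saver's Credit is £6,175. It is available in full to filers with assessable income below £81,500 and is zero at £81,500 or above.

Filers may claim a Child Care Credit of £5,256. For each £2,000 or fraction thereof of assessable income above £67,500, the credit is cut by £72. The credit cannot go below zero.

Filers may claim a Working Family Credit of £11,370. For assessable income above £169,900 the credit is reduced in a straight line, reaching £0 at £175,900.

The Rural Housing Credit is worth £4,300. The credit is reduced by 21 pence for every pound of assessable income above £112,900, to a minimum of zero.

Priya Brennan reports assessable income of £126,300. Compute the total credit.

Retirement Saver's Credit: £126,300 meets or exceeds the £81,500 cutoff, so the credit is £0.
Child Care Credit: income exceeds £67,500 by £58,800, which is 30 full-or-partial £2,000 increments; reduction = 30 × £72 = £2,160, leaving £3,096.
Working Family Credit: £126,300 is at or below the £169,900 threshold, so the full £11,370 applies.
Rural Housing Credit: 21% of the £13,400 excess over £112,900 is £2,814; credit = £4,300 − £2,814 = £1,486.
Total: £0 + £3,096 + £11,370 + £1,486 = £15,952.

£15,952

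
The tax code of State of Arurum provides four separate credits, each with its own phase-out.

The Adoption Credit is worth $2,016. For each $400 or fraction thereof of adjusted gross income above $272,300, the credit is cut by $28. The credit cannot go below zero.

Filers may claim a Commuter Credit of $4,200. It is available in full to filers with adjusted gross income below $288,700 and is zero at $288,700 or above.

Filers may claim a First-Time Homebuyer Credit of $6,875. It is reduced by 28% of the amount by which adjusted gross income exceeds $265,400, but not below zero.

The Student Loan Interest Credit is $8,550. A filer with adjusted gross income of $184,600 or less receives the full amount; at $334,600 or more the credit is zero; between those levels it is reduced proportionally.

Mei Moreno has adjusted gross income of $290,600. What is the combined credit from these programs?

$3,236

Adoption Credit: income exceeds $272,300 by $18,300, which is 46 full-or-partial $400 increments; reduction = 46 × $28 = $1,288, leaving $728.
Commuter Credit: $290,600 meets or exceeds the $288,700 cutoff, so the credit is $0.
First-Time Homebuyer Credit: 28% of the $25,200 excess over $265,400 is $7,056 ≥ base, so the credit is $0.
Student Loan Interest Credit: $290,600 is $106,000 into a $150,000 phase-out range, leaving 44,000/150,000 of the credit: $8,550 × 44,000/150,000 = $2,508.
Total: $728 + $0 + $0 + $2,508 = $3,236.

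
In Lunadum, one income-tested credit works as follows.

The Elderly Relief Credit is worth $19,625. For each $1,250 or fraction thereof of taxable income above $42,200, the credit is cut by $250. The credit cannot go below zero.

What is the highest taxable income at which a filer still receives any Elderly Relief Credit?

After 78 increments the reduction is 78 × $250 = $19,500, leaving $125; one more increment wipes it out. Increment 78 ends at excess 78 × $1,250 = $97,500, so the highest qualifying income is $42,200 + $97,500 = $139,700.

$139,700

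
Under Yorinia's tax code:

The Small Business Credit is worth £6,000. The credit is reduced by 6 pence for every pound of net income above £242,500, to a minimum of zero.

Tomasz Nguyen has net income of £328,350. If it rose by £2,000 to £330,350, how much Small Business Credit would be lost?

£120

At £328,350 — 6% of the £85,850 excess over £242,500 is £5,151; credit = £6,000 − £5,151 = £849.
At £330,350 — 6% of the £87,850 excess over £242,500 is £5,271; credit = £6,000 − £5,271 = £729.
Lost: £849 − £729 = £120.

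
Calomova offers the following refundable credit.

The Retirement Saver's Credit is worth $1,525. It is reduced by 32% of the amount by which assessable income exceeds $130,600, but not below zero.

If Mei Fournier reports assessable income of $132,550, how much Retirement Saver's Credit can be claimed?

Retirement Saver's Credit: 32% of the $1,950 excess over $130,600 is $624; credit = $1,525 − $624 = $901.

$901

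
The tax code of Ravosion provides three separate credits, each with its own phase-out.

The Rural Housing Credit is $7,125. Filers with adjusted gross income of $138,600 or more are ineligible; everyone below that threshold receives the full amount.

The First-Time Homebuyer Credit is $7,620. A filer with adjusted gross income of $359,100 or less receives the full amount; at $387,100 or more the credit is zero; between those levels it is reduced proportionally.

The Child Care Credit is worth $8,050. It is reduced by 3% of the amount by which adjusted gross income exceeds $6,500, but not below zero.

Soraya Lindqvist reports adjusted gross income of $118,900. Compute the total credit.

Rural Housing Credit: $118,900 is below the $138,600 cutoff, so the full $7,125 applies.
First-Time Homebuyer Credit: $118,900 is at or below the $359,100 threshold, so the full $7,620 applies.
Child Care Credit: 3% of the $112,400 excess over $6,500 is $3,372; credit = $8,050 − $3,372 = $4,678.
Total: $7,125 + $7,620 + $4,678 = $19,423.

$19,423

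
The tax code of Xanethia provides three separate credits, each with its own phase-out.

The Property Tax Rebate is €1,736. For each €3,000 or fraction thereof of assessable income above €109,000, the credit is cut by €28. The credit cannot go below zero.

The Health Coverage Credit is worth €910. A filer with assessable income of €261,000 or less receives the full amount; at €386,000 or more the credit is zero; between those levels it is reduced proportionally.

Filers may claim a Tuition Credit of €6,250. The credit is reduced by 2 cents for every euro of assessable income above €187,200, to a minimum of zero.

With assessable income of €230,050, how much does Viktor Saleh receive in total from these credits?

€6,891

Property Tax Rebate: income exceeds €109,000 by €121,050, which is 41 full-or-partial €3,000 increments; reduction = 41 × €28 = €1,148, leaving €588.
Health Coverage Credit: €230,050 is at or below the €261,000 threshold, so the full €910 applies.
Tuition Credit: 2% of the €42,850 excess over €187,200 is €857; credit = €6,250 − €857 = €5,393.
Total: €588 + €910 + €5,393 = €6,891.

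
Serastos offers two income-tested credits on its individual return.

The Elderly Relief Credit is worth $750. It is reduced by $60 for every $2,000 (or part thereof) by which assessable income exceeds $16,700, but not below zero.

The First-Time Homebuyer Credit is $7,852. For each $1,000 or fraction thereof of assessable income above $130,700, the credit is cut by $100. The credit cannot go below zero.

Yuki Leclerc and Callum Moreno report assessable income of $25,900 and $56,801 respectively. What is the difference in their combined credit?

Yuki ($25,900): Elderly Relief Credit: income exceeds $16,700 by $9,200, which is 5 full-or-partial $2,000 increments; reduction = 5 × $60 = $300, leaving $450. First-Time Homebuyer Credit: $25,900 is at or below the $130,700 threshold, so the full $7,852 applies. total $450 + $7,852 = $8,302
Callum ($56,801): Elderly Relief Credit: income exceeds $16,700 by $40,101 → 21 increments × $60 = $1,260 ≥ base, so the credit is $0. First-Time Homebuyer Credit: $56,801 is at or below the $130,700 threshold, so the full $7,852 applies. total $0 + $7,852 = $7,852
Difference: |$8,302 − $7,852| = $450.

$450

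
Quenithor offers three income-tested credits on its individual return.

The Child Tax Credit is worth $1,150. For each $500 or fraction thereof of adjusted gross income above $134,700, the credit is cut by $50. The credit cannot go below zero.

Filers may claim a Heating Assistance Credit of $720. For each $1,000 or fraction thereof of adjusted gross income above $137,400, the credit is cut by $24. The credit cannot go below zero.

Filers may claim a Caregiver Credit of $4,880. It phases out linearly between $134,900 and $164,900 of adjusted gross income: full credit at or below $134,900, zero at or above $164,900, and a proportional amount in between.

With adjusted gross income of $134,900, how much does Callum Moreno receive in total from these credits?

Child Tax Credit: income exceeds $134,700 by $200, which is 1 full-or-partial $500 increment; reduction = 1 × $50 = $50, leaving $1,100.
Heating Assistance Credit: $134,900 is at or below the $137,400 threshold, so the full $720 applies.
Caregiver Credit: $134,900 is at or below the $134,900 threshold, so the full $4,880 applies.
Total: $1,100 + $720 + $4,880 = $6,700.

$6,700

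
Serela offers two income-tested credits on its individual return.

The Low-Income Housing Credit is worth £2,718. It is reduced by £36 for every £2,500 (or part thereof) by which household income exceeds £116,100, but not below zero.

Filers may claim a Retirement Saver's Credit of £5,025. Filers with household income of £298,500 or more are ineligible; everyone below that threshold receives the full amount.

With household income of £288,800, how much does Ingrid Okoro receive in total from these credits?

Low-Income Housing Credit: income exceeds £116,100 by £172,700, which is 70 full-or-partial £2,500 increments; reduction = 70 × £36 = £2,520, leaving £198.
Retirement Saver's Credit: £288,800 is below the £298,500 cutoff, so the full £5,025 applies.
Total: £198 + £5,025 = £5,223.

£5,223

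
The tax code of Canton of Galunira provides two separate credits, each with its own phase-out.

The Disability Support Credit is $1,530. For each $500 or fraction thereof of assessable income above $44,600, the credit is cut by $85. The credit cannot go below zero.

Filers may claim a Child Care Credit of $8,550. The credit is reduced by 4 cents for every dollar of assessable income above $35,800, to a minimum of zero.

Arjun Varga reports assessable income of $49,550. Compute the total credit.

Disability Support Credit: income exceeds $44,600 by $4,950, which is 10 full-or-partial $500 increments; reduction = 10 × $85 = $850, leaving $680.
Child Care Credit: 4% of the $13,750 excess over $35,800 is $550; credit = $8,550 − $550 = $8,000.
Total: $680 + $8,000 = $8,680.

$8,680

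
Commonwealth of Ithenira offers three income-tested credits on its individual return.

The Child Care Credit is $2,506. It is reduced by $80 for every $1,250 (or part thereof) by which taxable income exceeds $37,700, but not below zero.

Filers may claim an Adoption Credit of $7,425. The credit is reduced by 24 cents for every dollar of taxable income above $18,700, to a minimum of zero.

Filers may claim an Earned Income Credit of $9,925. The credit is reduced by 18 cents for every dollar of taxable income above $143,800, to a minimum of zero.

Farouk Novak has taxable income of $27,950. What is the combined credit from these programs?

Child Care Credit: $27,950 is at or below the $37,700 threshold, so the full $2,506 applies.
Adoption Credit: 24% of the $9,250 excess over $18,700 is $2,220; credit = $7,425 − $2,220 = $5,205.
Earned Income Credit: $27,950 is at or below the $143,800 threshold, so the full $9,925 applies.
Total: $2,506 + $5,205 + $9,925 = $17,636.

$17,636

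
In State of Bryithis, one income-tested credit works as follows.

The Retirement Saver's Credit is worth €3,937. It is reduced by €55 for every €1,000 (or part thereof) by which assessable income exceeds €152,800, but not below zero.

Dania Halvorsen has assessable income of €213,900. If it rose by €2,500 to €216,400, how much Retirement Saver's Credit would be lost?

€110

At €213,900 — income exceeds €152,800 by €61,100, which is 62 full-or-partial €1,000 increments; reduction = 62 × €55 = €3,410, leaving €527.
At €216,400 — income exceeds €152,800 by €63,600, which is 64 full-or-partial €1,000 increments; reduction = 64 × €55 = €3,520, leaving €417.
Lost: €527 − €417 = €110.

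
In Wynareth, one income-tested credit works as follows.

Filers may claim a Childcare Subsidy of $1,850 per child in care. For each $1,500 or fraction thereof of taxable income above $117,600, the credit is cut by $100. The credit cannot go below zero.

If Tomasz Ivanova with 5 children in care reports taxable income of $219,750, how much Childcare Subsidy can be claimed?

Childcare Subsidy: base = 5 × $1,850 = $9,250. income exceeds $117,600 by $102,150, which is 69 full-or-partial $1,500 increments; reduction = 69 × $100 = $6,900, leaving $2,350.

$2,350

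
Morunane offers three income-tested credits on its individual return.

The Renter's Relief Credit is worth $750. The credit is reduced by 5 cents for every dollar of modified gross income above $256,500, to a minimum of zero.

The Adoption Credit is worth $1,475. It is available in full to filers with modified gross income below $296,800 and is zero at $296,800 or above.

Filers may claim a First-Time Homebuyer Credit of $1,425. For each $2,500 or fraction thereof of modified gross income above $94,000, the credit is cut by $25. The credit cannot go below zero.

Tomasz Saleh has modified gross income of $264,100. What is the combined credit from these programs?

$1,845

Renter's Relief Credit: 5% of the $7,600 excess over $256,500 is $380; credit = $750 − $380 = $370.
Adoption Credit: $264,100 is below the $296,800 cutoff, so the full $1,475 applies.
First-Time Homebuyer Credit: income exceeds $94,000 by $170,100 → 69 increments × $25 = $1,725 ≥ base, so the credit is $0.
Total: $370 + $1,475 + $0 = $1,845.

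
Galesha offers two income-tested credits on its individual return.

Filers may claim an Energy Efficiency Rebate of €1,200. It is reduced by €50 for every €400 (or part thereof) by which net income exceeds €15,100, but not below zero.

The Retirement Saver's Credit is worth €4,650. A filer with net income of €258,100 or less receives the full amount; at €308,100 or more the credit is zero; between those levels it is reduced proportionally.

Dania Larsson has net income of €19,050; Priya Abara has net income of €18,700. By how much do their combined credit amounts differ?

Dania (€19,050): Energy Efficiency Rebate: income exceeds €15,100 by €3,950, which is 10 full-or-partial €400 increments; reduction = 10 × €50 = €500, leaving €700. Retirement Saver's Credit: €19,050 is at or below the €258,100 threshold, so the full €4,650 applies. total €700 + €4,650 = €5,350
Priya (€18,700): Energy Efficiency Rebate: income exceeds €15,100 by €3,600, which is 9 full-or-partial €400 increments; reduction = 9 × €50 = €450, leaving €750. Retirement Saver's Credit: €18,700 is at or below the €258,100 threshold, so the full €4,650 applies. total €750 + €4,650 = €5,400
Difference: |€5,350 − €5,400| = €50.

€50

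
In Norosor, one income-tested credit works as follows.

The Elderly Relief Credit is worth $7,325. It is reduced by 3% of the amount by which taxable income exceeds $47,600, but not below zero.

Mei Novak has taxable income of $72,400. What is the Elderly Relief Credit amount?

Elderly Relief Credit: 3% of the $24,800 excess over $47,600 is $744; credit = $7,325 − $744 = $6,581.

$6,581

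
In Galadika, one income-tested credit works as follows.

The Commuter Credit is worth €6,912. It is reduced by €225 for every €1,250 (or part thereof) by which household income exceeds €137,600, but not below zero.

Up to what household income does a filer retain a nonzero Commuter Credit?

After 30 increments the reduction is 30 × €225 = €6,750, leaving €162; one more increment wipes it out. Increment 30 ends at excess 30 × €1,250 = €37,500, so the highest qualifying income is €137,600 + €37,500 = €175,100.

€175,100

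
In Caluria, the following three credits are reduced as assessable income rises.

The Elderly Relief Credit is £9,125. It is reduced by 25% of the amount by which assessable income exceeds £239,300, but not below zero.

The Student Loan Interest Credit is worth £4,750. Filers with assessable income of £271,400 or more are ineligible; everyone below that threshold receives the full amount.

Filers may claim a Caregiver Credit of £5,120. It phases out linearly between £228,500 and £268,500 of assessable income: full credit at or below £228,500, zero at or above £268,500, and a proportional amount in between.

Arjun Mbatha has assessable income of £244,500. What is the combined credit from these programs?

£15,647

Elderly Relief Credit: 25% of the £5,200 excess over £239,300 is £1,300; credit = £9,125 − £1,300 = £7,825.
Student Loan Interest Credit: £244,500 is below the £271,400 cutoff, so the full £4,750 applies.
Caregiver Credit: £244,500 is £16,000 into a £40,000 phase-out range, leaving 24,000/40,000 of the credit: £5,120 × 24,000/40,000 = £3,072.
Total: £7,825 + £4,750 + £3,072 = £15,647.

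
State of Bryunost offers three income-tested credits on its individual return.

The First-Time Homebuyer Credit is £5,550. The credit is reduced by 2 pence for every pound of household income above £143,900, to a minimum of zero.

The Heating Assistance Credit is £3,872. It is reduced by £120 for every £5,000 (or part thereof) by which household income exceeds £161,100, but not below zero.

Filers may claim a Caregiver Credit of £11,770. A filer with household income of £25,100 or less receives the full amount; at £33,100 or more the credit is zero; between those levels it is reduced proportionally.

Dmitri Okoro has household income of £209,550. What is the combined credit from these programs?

First-Time Homebuyer Credit: 2% of the £65,650 excess over £143,900 is £1,313; credit = £5,550 − £1,313 = £4,237.
Heating Assistance Credit: income exceeds £161,100 by £48,450, which is 10 full-or-partial £5,000 increments; reduction = 10 × £120 = £1,200, leaving £2,672.
Caregiver Credit: £209,550 is at or above £33,100, so the credit is £0.
Total: £4,237 + £2,672 + £0 = £6,909.

£6,909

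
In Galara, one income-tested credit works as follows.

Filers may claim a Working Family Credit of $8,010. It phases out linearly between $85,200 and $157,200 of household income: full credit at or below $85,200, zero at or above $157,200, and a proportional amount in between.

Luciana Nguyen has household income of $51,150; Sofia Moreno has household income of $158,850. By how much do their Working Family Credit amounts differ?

$8,010

Luciana ($51,150): Working Family Credit: $51,150 is at or below the $85,200 threshold, so the full $8,010 applies.
Sofia ($158,850): Working Family Credit: $158,850 is at or above $157,200, so the credit is $0.
Difference: |$8,010 − $0| = $8,010.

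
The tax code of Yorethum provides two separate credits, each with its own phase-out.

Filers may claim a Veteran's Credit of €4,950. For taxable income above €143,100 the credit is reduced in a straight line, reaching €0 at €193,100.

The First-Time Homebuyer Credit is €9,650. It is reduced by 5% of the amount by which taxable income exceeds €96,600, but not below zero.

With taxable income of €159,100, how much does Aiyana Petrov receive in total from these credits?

€9,891

Veteran's Credit: €159,100 is €16,000 into a €50,000 phase-out range, leaving 34,000/50,000 of the credit: €4,950 × 34,000/50,000 = €3,366.
First-Time Homebuyer Credit: 5% of the €62,500 excess over €96,600 is €3,125; credit = €9,650 − €3,125 = €6,525.
Total: €3,366 + €6,525 = €9,891.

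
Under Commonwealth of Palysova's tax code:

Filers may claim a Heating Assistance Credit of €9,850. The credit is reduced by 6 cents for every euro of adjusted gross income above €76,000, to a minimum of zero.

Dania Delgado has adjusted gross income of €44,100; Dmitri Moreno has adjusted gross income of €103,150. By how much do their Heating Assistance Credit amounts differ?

€1,629

Dania (€44,100): Heating Assistance Credit: €44,100 is at or below the €76,000 threshold, so the full €9,850 applies.
Dmitri (€103,150): Heating Assistance Credit: 6% of the €27,150 excess over €76,000 is €1,629; credit = €9,850 − €1,629 = €8,221.
Difference: |€9,850 − €8,221| = €1,629.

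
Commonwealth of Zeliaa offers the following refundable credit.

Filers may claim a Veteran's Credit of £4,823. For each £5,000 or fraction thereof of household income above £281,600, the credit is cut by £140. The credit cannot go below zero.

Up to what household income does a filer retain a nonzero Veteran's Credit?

£451,600

After 34 increments the reduction is 34 × £140 = £4,760, leaving £63; one more increment wipes it out. Increment 34 ends at excess 34 × £5,000 = £170,000, so the highest qualifying income is £281,600 + £170,000 = £451,600.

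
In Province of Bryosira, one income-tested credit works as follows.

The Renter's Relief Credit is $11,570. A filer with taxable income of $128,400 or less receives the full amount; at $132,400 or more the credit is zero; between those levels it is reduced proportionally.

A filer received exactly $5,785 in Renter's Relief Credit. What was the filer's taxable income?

$130,400

$5,785 is 5,785/11,570 of the full $11,570, so 5,785/11,570 of the $4,000 range has been used: income = $128,400 + $4,000 × 5,785/11,570 = $130,400.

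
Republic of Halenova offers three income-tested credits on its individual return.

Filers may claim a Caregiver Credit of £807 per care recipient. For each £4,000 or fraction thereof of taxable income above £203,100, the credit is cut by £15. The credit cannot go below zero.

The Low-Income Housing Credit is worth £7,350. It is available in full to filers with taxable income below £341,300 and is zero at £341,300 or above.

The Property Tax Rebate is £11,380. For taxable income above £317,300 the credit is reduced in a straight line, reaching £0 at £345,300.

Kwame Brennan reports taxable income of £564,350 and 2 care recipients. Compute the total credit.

Caregiver Credit: base = 2 × £807 = £1,614. income exceeds £203,100 by £361,250, which is 91 full-or-partial £4,000 increments; reduction = 91 × £15 = £1,365, leaving £249.
Low-Income Housing Credit: £564,350 meets or exceeds the £341,300 cutoff, so the credit is £0.
Property Tax Rebate: £564,350 is at or above £345,300, so the credit is £0.
Total: £249 + £0 + £0 = £249.

£249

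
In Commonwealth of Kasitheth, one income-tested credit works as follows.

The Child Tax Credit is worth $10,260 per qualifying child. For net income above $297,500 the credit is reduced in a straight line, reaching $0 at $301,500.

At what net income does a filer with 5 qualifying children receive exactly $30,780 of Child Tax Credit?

$299,100

Full credit = 5 × $10,260 = $51,300.
$30,780 is 30,780/51,300 of the full $51,300, so 20,520/51,300 of the $4,000 range has been used: income = $297,500 + $4,000 × 20,520/51,300 = $299,100.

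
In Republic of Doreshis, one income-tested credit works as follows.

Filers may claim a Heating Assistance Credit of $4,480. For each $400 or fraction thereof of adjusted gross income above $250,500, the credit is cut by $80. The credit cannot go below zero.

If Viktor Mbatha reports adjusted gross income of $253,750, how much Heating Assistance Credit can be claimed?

Heating Assistance Credit: income exceeds $250,500 by $3,250, which is 9 full-or-partial $400 increments; reduction = 9 × $80 = $720, leaving $3,760.

$3,760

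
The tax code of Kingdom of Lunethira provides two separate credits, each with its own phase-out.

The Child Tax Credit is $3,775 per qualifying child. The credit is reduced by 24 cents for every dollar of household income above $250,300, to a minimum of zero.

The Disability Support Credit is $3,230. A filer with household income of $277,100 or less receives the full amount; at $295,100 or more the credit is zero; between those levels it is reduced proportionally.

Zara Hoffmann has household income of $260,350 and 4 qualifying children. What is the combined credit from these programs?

Child Tax Credit: base = 4 × $3,775 = $15,100. 24% of the $10,050 excess over $250,300 is $2,412; credit = $15,100 − $2,412 = $12,688.
Disability Support Credit: $260,350 is at or below the $277,100 threshold, so the full $3,230 applies.
Total: $12,688 + $3,230 = $15,918.

$15,918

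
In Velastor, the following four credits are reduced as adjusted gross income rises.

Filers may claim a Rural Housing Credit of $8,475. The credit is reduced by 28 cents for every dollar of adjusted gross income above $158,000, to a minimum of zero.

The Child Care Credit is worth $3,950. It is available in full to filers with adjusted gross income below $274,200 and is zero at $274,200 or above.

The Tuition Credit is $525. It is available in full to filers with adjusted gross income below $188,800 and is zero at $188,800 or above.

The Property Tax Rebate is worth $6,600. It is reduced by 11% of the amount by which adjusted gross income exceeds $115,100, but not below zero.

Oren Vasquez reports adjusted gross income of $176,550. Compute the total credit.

$7,756

Rural Housing Credit: 28% of the $18,550 excess over $158,000 is $5,194; credit = $8,475 − $5,194 = $3,281.
Child Care Credit: $176,550 is below the $274,200 cutoff, so the full $3,950 applies.
Tuition Credit: $176,550 is below the $188,800 cutoff, so the full $525 applies.
Property Tax Rebate: 11% of the $61,450 excess over $115,100 is $6,759.50 ≥ base, so the credit is $0.
Total: $3,281 + $3,950 + $525 + $0 = $7,756.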